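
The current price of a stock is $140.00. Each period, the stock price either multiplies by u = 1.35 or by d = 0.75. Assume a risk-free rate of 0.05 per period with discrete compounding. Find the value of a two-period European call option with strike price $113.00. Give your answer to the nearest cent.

$45.27

Risk-neutral probability p = (1 + 0.05 − 0.75)/(1.35 − 0.75) = 0.3000/0.6000 = 0.5000
Terminal stock prices: S_uu = 255.2, S_ud = 141.8, S_dd = 78.75
Terminal payoffs (S − K): max(142.2, 0) = 142.2, max(28.75, 0) = 28.75, max(-34.25, 0) = 0
Node u (S = 189): V_u = 1/1.05·[0.5000·142.1500 + 0.5000·28.7500] = 81.3810
Node d (S = 105): V_d = 1/1.05·[0.5000·28.7500 + 0.5000·0.0000] = 13.6905
Node 0 (S = 140): V_0 = 1/1.05·[0.5000·81.3810 + 0.5000·13.6905] = 45.2721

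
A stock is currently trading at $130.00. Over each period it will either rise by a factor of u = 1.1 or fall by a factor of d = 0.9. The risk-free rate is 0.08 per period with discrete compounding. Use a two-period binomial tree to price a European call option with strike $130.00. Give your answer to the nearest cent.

Risk-neutral probability p = (1 + 0.08 − 0.9)/(1.1 − 0.9) = 0.1800/0.2000 = 0.9000
Terminal stock prices: S_uu = 157.3, S_ud = 128.7, S_dd = 105.3
Terminal payoffs (S − K): max(27.3, 0) = 27.3, max(-1.3, 0) = 0, max(-24.7, 0) = 0
Node u (S = 143): V_u = 1/1.08·[0.9000·27.3000 + 0.1000·0.0000] = 22.7500
Node d (S = 117): V_d = 1/1.08·[0.9000·0.0000 + 0.1000·0.0000] = 0.0000
Node 0 (S = 130): V_0 = 1/1.08·[0.9000·22.7500 + 0.1000·0.0000] = 18.9583

$18.96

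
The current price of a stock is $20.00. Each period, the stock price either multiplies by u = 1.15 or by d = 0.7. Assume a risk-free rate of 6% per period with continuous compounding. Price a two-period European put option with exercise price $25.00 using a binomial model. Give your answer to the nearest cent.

Risk-neutral probability p = (e^0.06 − 0.7)/(1.15 − 0.7) = 0.3618/0.4500 = 0.8041
Terminal stock prices: S_uu = 26.45, S_ud = 16.1, S_dd = 9.8
Terminal payoffs (K − S): max(-1.45, 0) = 0, max(8.9, 0) = 8.9, max(15.2, 0) = 15.2
Node u (S = 23): V_u = e^(−0.06)·[0.8041·0.0000 + 0.1959·8.9000] = 1.6421
Node d (S = 14): V_d = e^(−0.06)·[0.8041·8.9000 + 0.1959·15.2000] = 9.5441
Node 0 (S = 20): V_0 = e^(−0.06)·[0.8041·1.6421 + 0.1959·9.5441] = 3.0045

$3.00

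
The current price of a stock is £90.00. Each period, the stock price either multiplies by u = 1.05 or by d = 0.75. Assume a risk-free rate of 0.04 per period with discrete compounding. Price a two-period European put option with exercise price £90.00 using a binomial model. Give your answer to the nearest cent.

£1.18

Risk-neutral probability p = (1 + 0.04 − 0.75)/(1.05 − 0.75) = 0.2900/0.3000 = 0.9667
Terminal stock prices: S_uu = 99.23, S_ud = 70.88, S_dd = 50.62
Terminal payoffs (K − S): max(-9.225, 0) = 0, max(19.12, 0) = 19.12, max(39.38, 0) = 39.38
Node u (S = 94.5): V_u = 1/1.04·[0.9667·0.0000 + 0.0333·19.1250] = 0.6130
Node d (S = 67.5): V_d = 1/1.04·[0.9667·19.1250 + 0.0333·39.3750] = 19.0385
Node 0 (S = 90): V_0 = 1/1.04·[0.9667·0.6130 + 0.0333·19.0385] = 1.1800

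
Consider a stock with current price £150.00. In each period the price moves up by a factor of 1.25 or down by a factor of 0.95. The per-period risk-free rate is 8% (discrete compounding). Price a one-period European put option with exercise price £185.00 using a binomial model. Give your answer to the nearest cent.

Risk-neutral probability p = (1 + 0.08 − 0.95)/(1.25 − 0.95) = 0.1300/0.3000 = 0.4333
Terminal stock prices: S_u = 187.5, S_d = 142.5
Terminal payoffs (K − S): max(-2.5, 0) = 0, max(42.5, 0) = 42.5
Node 0 (S = 150): V_0 = 1/1.08·[0.4333·0.0000 + 0.5667·42.5000] = 22.2994

£22.30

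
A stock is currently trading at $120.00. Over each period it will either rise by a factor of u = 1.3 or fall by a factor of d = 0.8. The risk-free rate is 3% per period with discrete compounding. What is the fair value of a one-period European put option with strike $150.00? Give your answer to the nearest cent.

$28.31

Risk-neutral probability p = (1 + 0.03 − 0.8)/(1.3 − 0.8) = 0.2300/0.5000 = 0.4600
Terminal stock prices: S_u = 156, S_d = 96
Terminal payoffs (K − S): max(-6, 0) = 0, max(54, 0) = 54
Node 0 (S = 120): V_0 = 1/1.03·[0.4600·0.0000 + 0.5400·54.0000] = 28.3107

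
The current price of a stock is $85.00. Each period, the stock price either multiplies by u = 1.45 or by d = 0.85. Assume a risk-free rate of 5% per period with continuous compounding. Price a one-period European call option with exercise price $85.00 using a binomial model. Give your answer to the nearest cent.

$12.21

Risk-neutral probability p = (e^0.05 − 0.85)/(1.45 − 0.85) = 0.2013/0.6000 = 0.3355
Terminal stock prices: S_u = 123.2, S_d = 72.25
Terminal payoffs (S − K): max(38.25, 0) = 38.25, max(-12.75, 0) = 0
Node 0 (S = 85): V_0 = e^(−0.05)·[0.3355·38.2500 + 0.6645·0.0000] = 12.2053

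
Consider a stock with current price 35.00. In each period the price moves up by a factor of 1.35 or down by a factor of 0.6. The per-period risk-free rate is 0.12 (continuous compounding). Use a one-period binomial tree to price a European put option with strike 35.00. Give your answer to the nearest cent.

3.68

Risk-neutral probability p = (e^0.12 − 0.6)/(1.35 − 0.6) = 0.5275/0.7500 = 0.7033
Terminal stock prices: S_u = 47.25, S_d = 21
Terminal payoffs (K − S): max(-12.25, 0) = 0, max(14, 0) = 14
Node 0 (S = 35): V_0 = e^(−0.12)·[0.7033·0.0000 + 0.2967·14.0000] = 3.6837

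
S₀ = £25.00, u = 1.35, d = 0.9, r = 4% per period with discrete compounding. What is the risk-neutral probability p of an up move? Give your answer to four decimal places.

p = 0.3111

Risk-neutral probability p = (1 + 0.04 − 0.9)/(1.35 − 0.9) = 0.1400/0.4500 = 0.3111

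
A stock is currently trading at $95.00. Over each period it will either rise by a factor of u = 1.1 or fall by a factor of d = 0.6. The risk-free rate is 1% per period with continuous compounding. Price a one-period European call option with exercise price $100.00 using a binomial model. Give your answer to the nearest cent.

$3.65

Risk-neutral probability p = (e^0.01 − 0.6)/(1.1 − 0.6) = 0.4101/0.5000 = 0.8201
Terminal stock prices: S_u = 104.5, S_d = 57
Terminal payoffs (S − K): max(4.5, 0) = 4.5, max(-43, 0) = 0
Node 0 (S = 95): V_0 = e^(−0.01)·[0.8201·4.5000 + 0.1799·0.0000] = 3.6537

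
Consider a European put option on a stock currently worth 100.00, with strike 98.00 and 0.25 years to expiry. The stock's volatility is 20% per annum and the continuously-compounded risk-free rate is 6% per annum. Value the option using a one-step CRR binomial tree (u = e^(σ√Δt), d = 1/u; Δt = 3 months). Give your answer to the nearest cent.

CRR parameters: u = e^(σ√Δt) = e^(0.2·√0.25) = 1.1052, d = 1/u = 0.9048
Per-period rate: rΔt = 0.06·0.25 = 0.015, so R = e^0.015 = 1.0151
Risk-neutral probability p = (e^0.015 − 0.9048)/(1.1052 − 0.9048) = 0.1103/0.2003 = 0.5505
Terminal stock prices: S_u = 110.5, S_d = 90.48
Terminal payoffs (K − S): max(-12.52, 0) = 0, max(7.516, 0) = 7.516
Node 0 (S = 100): V_0 = e^(−0.015)·[0.5505·0.0000 + 0.4495·7.5163] = 3.3286

3.33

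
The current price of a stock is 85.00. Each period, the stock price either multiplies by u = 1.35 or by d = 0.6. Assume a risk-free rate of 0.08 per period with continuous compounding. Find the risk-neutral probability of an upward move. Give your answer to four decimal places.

Risk-neutral probability p = (e^0.08 − 0.6)/(1.35 − 0.6) = 0.4833/0.7500 = 0.6444

p = 0.6444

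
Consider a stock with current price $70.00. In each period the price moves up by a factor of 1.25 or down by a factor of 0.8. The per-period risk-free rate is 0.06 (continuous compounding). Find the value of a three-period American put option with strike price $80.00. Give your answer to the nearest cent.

Risk-neutral probability p = (e^0.06 − 0.8)/(1.25 − 0.8) = 0.2618/0.4500 = 0.5819
Terminal stock prices: S_uuu = 136.7, S_uud = 87.5, S_udd = 56, S_ddd = 35.84
Terminal payoffs (K − S): max(-56.72, 0) = 0, max(-7.5, 0) = 0, max(24, 0) = 24, max(44.16, 0) = 44.16
Node uu (S = 109.4): continuation = e^(−0.06)·[0.5819·0.0000 + 0.4181·0.0000] = 0.0000; exercise value = 0.0000 ≤ continuation, so V_uu = 0.0000
Node ud (S = 70): continuation = e^(−0.06)·[0.5819·0.0000 + 0.4181·24.0000] = 9.4510; exercise value = 10.0000 > continuation, so V_ud = 10.0000 (exercise)
Node dd (S = 44.8): continuation = e^(−0.06)·[0.5819·24.0000 + 0.4181·44.1600] = 30.5412; exercise value = 35.2000 > continuation, so V_dd = 35.2000 (exercise)
Node u (S = 87.5): continuation = e^(−0.06)·[0.5819·0.0000 + 0.4181·10.0000] = 3.9379; exercise value = 0.0000 ≤ continuation, so V_u = 3.9379
Node d (S = 56): continuation = e^(−0.06)·[0.5819·10.0000 + 0.4181·35.2000] = 19.3412; exercise value = 24.0000 > continuation, so V_d = 24.0000 (exercise)
Node 0 (S = 70): continuation = e^(−0.06)·[0.5819·3.9379 + 0.4181·24.0000] = 11.6088; exercise value = 10.0000 ≤ continuation, so V_0 = 11.6088

$11.61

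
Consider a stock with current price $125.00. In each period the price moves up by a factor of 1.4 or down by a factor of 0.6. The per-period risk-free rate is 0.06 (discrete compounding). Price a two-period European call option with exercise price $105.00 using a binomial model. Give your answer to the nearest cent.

Risk-neutral probability p = (1 + 0.06 − 0.6)/(1.4 − 0.6) = 0.4600/0.8000 = 0.5750
Terminal stock prices: S_uu = 245, S_ud = 105, S_dd = 45
Terminal payoffs (S − K): max(140, 0) = 140, max(0, 0) = 0, max(-60, 0) = 0
Node u (S = 175): V_u = 1/1.06·[0.5750·140.0000 + 0.4250·0.0000] = 75.9434
Node d (S = 75): V_d = 1/1.06·[0.5750·0.0000 + 0.4250·0.0000] = 0.0000
Node 0 (S = 125): V_0 = 1/1.06·[0.5750·75.9434 + 0.4250·0.0000] = 41.1957

$41.20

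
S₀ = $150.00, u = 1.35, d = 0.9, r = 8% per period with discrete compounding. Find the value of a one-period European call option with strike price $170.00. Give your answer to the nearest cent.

Risk-neutral probability p = (1 + 0.08 − 0.9)/(1.35 − 0.9) = 0.1800/0.4500 = 0.4000
Terminal stock prices: S_u = 202.5, S_d = 135
Terminal payoffs (S − K): max(32.5, 0) = 32.5, max(-35, 0) = 0
Node 0 (S = 150): V_0 = 1/1.08·[0.4000·32.5000 + 0.6000·0.0000] = 12.0370

$12.04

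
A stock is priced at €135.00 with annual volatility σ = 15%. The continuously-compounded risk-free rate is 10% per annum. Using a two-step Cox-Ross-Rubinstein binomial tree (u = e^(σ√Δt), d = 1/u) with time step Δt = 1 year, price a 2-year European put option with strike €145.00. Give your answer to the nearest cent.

CRR parameters: u = e^(σ√Δt) = e^(0.15·√1) = 1.1618, d = 1/u = 0.8607
Per-period rate: rΔt = 0.1·1 = 0.1, so R = e^0.1 = 1.1052
Risk-neutral probability p = (e^0.1 − 0.8607)/(1.1618 − 0.8607) = 0.2445/0.3011 = 0.8118
Terminal stock prices: S_uu = 182.2, S_ud = 135, S_dd = 100
Terminal payoffs (K − S): max(-37.23, 0) = 0, max(10, 0) = 10, max(44.99, 0) = 44.99
Node u (S = 156.8): V_u = e^(−0.1)·[0.8118·0.0000 + 0.1882·10.0000] = 1.7026
Node d (S = 116.2): V_d = e^(−0.1)·[0.8118·10.0000 + 0.1882·44.9895] = 15.0058
Node 0 (S = 135): V_0 = e^(−0.1)·[0.8118·1.7026 + 0.1882·15.0058] = 3.8057

€3.81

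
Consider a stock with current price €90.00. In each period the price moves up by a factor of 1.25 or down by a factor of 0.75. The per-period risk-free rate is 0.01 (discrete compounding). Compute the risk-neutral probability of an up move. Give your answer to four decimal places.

p = 0.5200

Risk-neutral probability p = (1 + 0.01 − 0.75)/(1.25 − 0.75) = 0.2600/0.5000 = 0.5200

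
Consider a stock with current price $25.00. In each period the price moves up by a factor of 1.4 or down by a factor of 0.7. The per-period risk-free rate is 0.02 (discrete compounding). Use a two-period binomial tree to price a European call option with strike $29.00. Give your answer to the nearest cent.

Risk-neutral probability p = (1 + 0.02 − 0.7)/(1.4 − 0.7) = 0.3200/0.7000 = 0.4571
Terminal stock prices: S_uu = 49, S_ud = 24.5, S_dd = 12.25
Terminal payoffs (S − K): max(20, 0) = 20, max(-4.5, 0) = 0, max(-16.75, 0) = 0
Node u (S = 35): V_u = 1/1.02·[0.4571·20.0000 + 0.5429·0.0000] = 8.9636
Node d (S = 17.5): V_d = 1/1.02·[0.4571·0.0000 + 0.5429·0.0000] = 0.0000
Node 0 (S = 25): V_0 = 1/1.02·[0.4571·8.9636 + 0.5429·0.0000] = 4.0173

$4.02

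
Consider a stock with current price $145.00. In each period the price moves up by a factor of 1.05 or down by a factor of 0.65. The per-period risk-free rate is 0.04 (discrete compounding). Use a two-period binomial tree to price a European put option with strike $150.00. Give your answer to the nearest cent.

$2.35

Risk-neutral probability p = (1 + 0.04 − 0.65)/(1.05 − 0.65) = 0.3900/0.4000 = 0.9750
Terminal stock prices: S_uu = 159.9, S_ud = 98.96, S_dd = 61.26
Terminal payoffs (K − S): max(-9.863, 0) = 0, max(51.04, 0) = 51.04, max(88.74, 0) = 88.74
Node u (S = 152.2): V_u = 1/1.04·[0.9750·0.0000 + 0.0250·51.0375] = 1.2269
Node d (S = 94.25): V_d = 1/1.04·[0.9750·51.0375 + 0.0250·88.7375] = 49.9808
Node 0 (S = 145): V_0 = 1/1.04·[0.9750·1.2269 + 0.0250·49.9808] = 2.3516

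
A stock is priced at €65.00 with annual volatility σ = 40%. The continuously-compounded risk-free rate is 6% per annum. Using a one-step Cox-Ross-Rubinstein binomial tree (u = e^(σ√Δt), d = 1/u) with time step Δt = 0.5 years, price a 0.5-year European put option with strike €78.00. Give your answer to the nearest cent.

€14.56

CRR parameters: u = e^(σ√Δt) = e^(0.4·√0.5) = 1.3269, d = 1/u = 0.7536
Per-period rate: rΔt = 0.06·0.5 = 0.03, so R = e^0.03 = 1.0305
Risk-neutral probability p = (e^0.03 − 0.7536)/(1.3269 − 0.7536) = 0.2768/0.5733 = 0.4829
Terminal stock prices: S_u = 86.25, S_d = 48.99
Terminal payoffs (K − S): max(-8.248, 0) = 0, max(29.01, 0) = 29.01
Node 0 (S = 65): V_0 = e^(−0.03)·[0.4829·0.0000 + 0.5171·29.0135] = 14.5600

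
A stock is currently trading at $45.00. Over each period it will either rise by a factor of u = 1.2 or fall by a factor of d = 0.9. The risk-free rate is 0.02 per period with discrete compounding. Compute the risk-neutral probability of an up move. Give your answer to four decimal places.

Risk-neutral probability p = (1 + 0.02 − 0.9)/(1.2 − 0.9) = 0.1200/0.3000 = 0.4000

p = 0.4000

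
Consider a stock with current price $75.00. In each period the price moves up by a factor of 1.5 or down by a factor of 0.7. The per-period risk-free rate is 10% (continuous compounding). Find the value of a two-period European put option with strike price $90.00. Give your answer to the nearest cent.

Risk-neutral probability p = (e^0.1 − 0.7)/(1.5 − 0.7) = 0.4052/0.8000 = 0.5065
Terminal stock prices: S_uu = 168.8, S_ud = 78.75, S_dd = 36.75
Terminal payoffs (K − S): max(-78.75, 0) = 0, max(11.25, 0) = 11.25, max(53.25, 0) = 53.25
Node u (S = 112.5): V_u = e^(−0.1)·[0.5065·0.0000 + 0.4935·11.2500] = 5.0239
Node d (S = 52.5): V_d = e^(−0.1)·[0.5065·11.2500 + 0.4935·53.2500] = 28.9354
Node 0 (S = 75): V_0 = e^(−0.1)·[0.5065·5.0239 + 0.4935·28.9354] = 15.2240

$15.22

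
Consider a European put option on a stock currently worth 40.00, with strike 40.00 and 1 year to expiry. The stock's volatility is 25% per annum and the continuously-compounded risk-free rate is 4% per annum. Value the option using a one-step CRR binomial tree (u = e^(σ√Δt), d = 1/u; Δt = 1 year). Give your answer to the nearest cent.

CRR parameters: u = e^(σ√Δt) = e^(0.25·√1) = 1.2840, d = 1/u = 0.7788
Per-period rate: rΔt = 0.04·1 = 0.04, so R = e^0.04 = 1.0408
Risk-neutral probability p = (e^0.04 − 0.7788)/(1.2840 − 0.7788) = 0.2620/0.5052 = 0.5186
Terminal stock prices: S_u = 51.36, S_d = 31.15
Terminal payoffs (K − S): max(-11.36, 0) = 0, max(8.848, 0) = 8.848
Node 0 (S = 40): V_0 = e^(−0.04)·[0.5186·0.0000 + 0.4814·8.8480] = 4.0924

4.09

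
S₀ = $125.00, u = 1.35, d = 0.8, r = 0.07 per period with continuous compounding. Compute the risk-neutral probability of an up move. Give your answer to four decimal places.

p = 0.4955

Risk-neutral probability p = (e^0.07 − 0.8)/(1.35 − 0.8) = 0.2725/0.5500 = 0.4955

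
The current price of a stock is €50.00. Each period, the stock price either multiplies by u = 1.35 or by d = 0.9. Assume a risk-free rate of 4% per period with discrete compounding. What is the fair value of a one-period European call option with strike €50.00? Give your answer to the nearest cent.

€5.24

Risk-neutral probability p = (1 + 0.04 − 0.9)/(1.35 − 0.9) = 0.1400/0.4500 = 0.3111
Terminal stock prices: S_u = 67.5, S_d = 45
Terminal payoffs (S − K): max(17.5, 0) = 17.5, max(-5, 0) = 0
Node 0 (S = 50): V_0 = 1/1.04·[0.3111·17.5000 + 0.6889·0.0000] = 5.2350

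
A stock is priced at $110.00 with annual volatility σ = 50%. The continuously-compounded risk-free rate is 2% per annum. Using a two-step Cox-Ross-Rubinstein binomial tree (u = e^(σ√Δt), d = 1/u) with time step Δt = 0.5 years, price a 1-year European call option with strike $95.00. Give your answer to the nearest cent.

CRR parameters: u = e^(σ√Δt) = e^(0.5·√0.5) = 1.4241, d = 1/u = 0.7022
Per-period rate: rΔt = 0.02·0.5 = 0.01, so R = e^0.01 = 1.0101
Risk-neutral probability p = (e^0.01 − 0.7022)/(1.4241 − 0.7022) = 0.3079/0.7219 = 0.4264
Terminal stock prices: S_uu = 223.1, S_ud = 110, S_dd = 54.24
Terminal payoffs (S − K): max(128.1, 0) = 128.1, max(15, 0) = 15, max(-40.76, 0) = 0
Node u (S = 156.7): V_u = e^(−0.01)·[0.4264·128.0926 + 0.5736·15.0000] = 62.5984
Node d (S = 77.24): V_d = e^(−0.01)·[0.4264·15.0000 + 0.5736·0.0000] = 6.3330
Node 0 (S = 110): V_0 = e^(−0.01)·[0.4264·62.5984 + 0.5736·6.3330] = 30.0252

$30.03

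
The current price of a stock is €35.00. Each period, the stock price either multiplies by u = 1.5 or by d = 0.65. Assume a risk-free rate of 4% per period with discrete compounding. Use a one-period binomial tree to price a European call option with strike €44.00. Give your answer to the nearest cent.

Risk-neutral probability p = (1 + 0.04 − 0.65)/(1.5 − 0.65) = 0.3900/0.8500 = 0.4588
Terminal stock prices: S_u = 52.5, S_d = 22.75
Terminal payoffs (S − K): max(8.5, 0) = 8.5, max(-21.25, 0) = 0
Node 0 (S = 35): V_0 = 1/1.04·[0.4588·8.5000 + 0.5412·0.0000] = 3.7500

€3.75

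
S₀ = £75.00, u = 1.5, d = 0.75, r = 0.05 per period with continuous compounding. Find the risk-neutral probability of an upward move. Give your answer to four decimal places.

p = 0.4017

Risk-neutral probability p = (e^0.05 − 0.75)/(1.5 − 0.75) = 0.3013/0.7500 = 0.4017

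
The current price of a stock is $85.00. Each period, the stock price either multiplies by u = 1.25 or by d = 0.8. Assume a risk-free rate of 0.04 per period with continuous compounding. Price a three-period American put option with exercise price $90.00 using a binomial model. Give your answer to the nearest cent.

Risk-neutral probability p = (e^0.04 − 0.8)/(1.25 − 0.8) = 0.2408/0.4500 = 0.5351
Terminal stock prices: S_uuu = 166, S_uud = 106.2, S_udd = 68, S_ddd = 43.52
Terminal payoffs (K − S): max(-76.02, 0) = 0, max(-16.25, 0) = 0, max(22, 0) = 22, max(46.48, 0) = 46.48
Node uu (S = 132.8): continuation = e^(−0.04)·[0.5351·0.0000 + 0.4649·0.0000] = 0.0000; exercise value = 0.0000 ≤ continuation, so V_uu = 0.0000
Node ud (S = 85): continuation = e^(−0.04)·[0.5351·0.0000 + 0.4649·22.0000] = 9.8260; exercise value = 5.0000 ≤ continuation, so V_ud = 9.8260
Node dd (S = 54.4): continuation = e^(−0.04)·[0.5351·22.0000 + 0.4649·46.4800] = 32.0710; exercise value = 35.6000 > continuation, so V_dd = 35.6000 (exercise)
Node u (S = 106.2): continuation = e^(−0.04)·[0.5351·0.0000 + 0.4649·9.8260] = 4.3887; exercise value = 0.0000 ≤ continuation, so V_u = 4.3887
Node d (S = 68): continuation = e^(−0.04)·[0.5351·9.8260 + 0.4649·35.6000] = 20.9524; exercise value = 22.0000 > continuation, so V_d = 22.0000 (exercise)
Node 0 (S = 85): continuation = e^(−0.04)·[0.5351·4.3887 + 0.4649·22.0000] = 12.0825; exercise value = 5.0000 ≤ continuation, so V_0 = 12.0825

$12.08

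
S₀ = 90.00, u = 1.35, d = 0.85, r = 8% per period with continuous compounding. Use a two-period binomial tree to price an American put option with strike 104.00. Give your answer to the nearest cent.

Risk-neutral probability p = (e^0.08 − 0.85)/(1.35 − 0.85) = 0.2333/0.5000 = 0.4666
Terminal stock prices: S_uu = 164, S_ud = 103.3, S_dd = 65.02
Terminal payoffs (K − S): max(-60.03, 0) = 0, max(0.725, 0) = 0.725, max(38.98, 0) = 38.98
Node u (S = 121.5): continuation = e^(−0.08)·[0.4666·0.0000 + 0.5334·0.7250] = 0.3570; exercise value = 0.0000 ≤ continuation, so V_u = 0.3570
Node d (S = 76.5): continuation = e^(−0.08)·[0.4666·0.7250 + 0.5334·38.9750] = 19.5041; exercise value = 27.5000 > continuation, so V_d = 27.5000 (exercise)
Node 0 (S = 90): continuation = e^(−0.08)·[0.4666·0.3570 + 0.5334·27.5000] = 13.6951; exercise value = 14.0000 > continuation, so V_0 = 14.0000 (exercise)

14.00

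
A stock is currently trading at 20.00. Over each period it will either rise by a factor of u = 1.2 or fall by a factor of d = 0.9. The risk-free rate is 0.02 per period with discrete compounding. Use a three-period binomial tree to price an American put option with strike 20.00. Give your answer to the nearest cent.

1.47

Risk-neutral probability p = (1 + 0.02 − 0.9)/(1.2 − 0.9) = 0.1200/0.3000 = 0.4000
Terminal stock prices: S_uuu = 34.56, S_uud = 25.92, S_udd = 19.44, S_ddd = 14.58
Terminal payoffs (K − S): max(-14.56, 0) = 0, max(-5.92, 0) = 0, max(0.56, 0) = 0.56, max(5.42, 0) = 5.42
Node uu (S = 28.8): continuation = 1/1.02·[0.4000·0.0000 + 0.6000·0.0000] = 0.0000; exercise value = 0.0000 ≤ continuation, so V_uu = 0.0000
Node ud (S = 21.6): continuation = 1/1.02·[0.4000·0.0000 + 0.6000·0.5600] = 0.3294; exercise value = 0.0000 ≤ continuation, so V_ud = 0.3294
Node dd (S = 16.2): continuation = 1/1.02·[0.4000·0.5600 + 0.6000·5.4200] = 3.4078; exercise value = 3.8000 > continuation, so V_dd = 3.8000 (exercise)
Node u (S = 24): continuation = 1/1.02·[0.4000·0.0000 + 0.6000·0.3294] = 0.1938; exercise value = 0.0000 ≤ continuation, so V_u = 0.1938
Node d (S = 18): continuation = 1/1.02·[0.4000·0.3294 + 0.6000·3.8000] = 2.3645; exercise value = 2.0000 ≤ continuation, so V_d = 2.3645
Node 0 (S = 20): continuation = 1/1.02·[0.4000·0.1938 + 0.6000·2.3645] = 1.4669; exercise value = 0.0000 ≤ continuation, so V_0 = 1.4669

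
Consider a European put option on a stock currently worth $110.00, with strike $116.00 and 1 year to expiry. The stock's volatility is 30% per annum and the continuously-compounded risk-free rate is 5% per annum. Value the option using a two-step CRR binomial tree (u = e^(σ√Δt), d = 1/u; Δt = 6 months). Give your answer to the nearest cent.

$13.06

CRR parameters: u = e^(σ√Δt) = e^(0.3·√0.5) = 1.2363, d = 1/u = 0.8089
Per-period rate: rΔt = 0.05·0.5 = 0.025, so R = e^0.025 = 1.0253
Risk-neutral probability p = (e^0.025 − 0.8089)/(1.2363 − 0.8089) = 0.2165/0.4275 = 0.5064
Terminal stock prices: S_uu = 168.1, S_ud = 110, S_dd = 71.97
Terminal payoffs (K − S): max(-52.13, 0) = 0, max(6, 0) = 6, max(44.03, 0) = 44.03
Node u (S = 136): V_u = e^(−0.025)·[0.5064·0.0000 + 0.4936·6.0000] = 2.8885
Node d (S = 88.97): V_d = e^(−0.025)·[0.5064·6.0000 + 0.4936·44.0324] = 24.1616
Node 0 (S = 110): V_0 = e^(−0.025)·[0.5064·2.8885 + 0.4936·24.1616] = 13.0586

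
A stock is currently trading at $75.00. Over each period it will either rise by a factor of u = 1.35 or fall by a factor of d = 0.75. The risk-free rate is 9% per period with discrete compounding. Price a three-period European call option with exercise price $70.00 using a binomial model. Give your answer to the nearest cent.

$26.57

Risk-neutral probability p = (1 + 0.09 − 0.75)/(1.35 − 0.75) = 0.3400/0.6000 = 0.5667
Terminal stock prices: S_uuu = 184.5, S_uud = 102.5, S_udd = 56.95, S_ddd = 31.64
Terminal payoffs (S − K): max(114.5, 0) = 114.5, max(32.52, 0) = 32.52, max(-13.05, 0) = 0, max(-38.36, 0) = 0
Node uu (S = 136.7): V_uu = 1/1.09·[0.5667·114.5281 + 0.4333·32.5156] = 72.4673
Node ud (S = 75.94): V_ud = 1/1.09·[0.5667·32.5156 + 0.4333·0.0000] = 16.9041
Node dd (S = 42.19): V_dd = 1/1.09·[0.5667·0.0000 + 0.4333·0.0000] = 0.0000
Node u (S = 101.2): V_u = 1/1.09·[0.5667·72.4673 + 0.4333·16.9041] = 44.3944
Node d (S = 56.25): V_d = 1/1.09·[0.5667·16.9041 + 0.4333·0.0000] = 8.7881
Node 0 (S = 75): V_0 = 1/1.09·[0.5667·44.3944 + 0.4333·8.7881] = 26.5734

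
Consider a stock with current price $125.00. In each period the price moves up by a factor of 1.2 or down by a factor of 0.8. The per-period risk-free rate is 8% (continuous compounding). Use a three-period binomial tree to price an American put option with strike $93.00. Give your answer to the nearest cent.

$0.94

Risk-neutral probability p = (e^0.08 − 0.8)/(1.2 − 0.8) = 0.2833/0.4000 = 0.7082
Terminal stock prices: S_uuu = 216, S_uud = 144, S_udd = 96, S_ddd = 64
Terminal payoffs (K − S): max(-123, 0) = 0, max(-51, 0) = 0, max(-3, 0) = 0, max(29, 0) = 29
Node uu (S = 180): continuation = e^(−0.08)·[0.7082·0.0000 + 0.2918·0.0000] = 0.0000; exercise value = 0.0000 ≤ continuation, so V_uu = 0.0000
Node ud (S = 120): continuation = e^(−0.08)·[0.7082·0.0000 + 0.2918·0.0000] = 0.0000; exercise value = 0.0000 ≤ continuation, so V_ud = 0.0000
Node dd (S = 80): continuation = e^(−0.08)·[0.7082·0.0000 + 0.2918·29.0000] = 7.8111; exercise value = 13.0000 > continuation, so V_dd = 13.0000 (exercise)
Node u (S = 150): continuation = e^(−0.08)·[0.7082·0.0000 + 0.2918·0.0000] = 0.0000; exercise value = 0.0000 ≤ continuation, so V_u = 0.0000
Node d (S = 100): continuation = e^(−0.08)·[0.7082·0.0000 + 0.2918·13.0000] = 3.5015; exercise value = 0.0000 ≤ continuation, so V_d = 3.5015
Node 0 (S = 125): continuation = e^(−0.08)·[0.7082·0.0000 + 0.2918·3.5015] = 0.9431; exercise value = 0.0000 ≤ continuation, so V_0 = 0.9431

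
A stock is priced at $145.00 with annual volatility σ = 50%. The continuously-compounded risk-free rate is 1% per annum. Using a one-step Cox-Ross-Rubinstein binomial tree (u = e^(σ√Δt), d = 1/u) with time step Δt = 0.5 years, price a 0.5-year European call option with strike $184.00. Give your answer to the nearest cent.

$9.39

CRR parameters: u = e^(σ√Δt) = e^(0.5·√0.5) = 1.4241, d = 1/u = 0.7022
Per-period rate: rΔt = 0.01·0.5 = 0.005, so R = e^0.005 = 1.0050
Risk-neutral probability p = (e^0.005 − 0.7022)/(1.4241 − 0.7022) = 0.3028/0.7219 = 0.4195
Terminal stock prices: S_u = 206.5, S_d = 101.8
Terminal payoffs (S − K): max(22.5, 0) = 22.5, max(-82.18, 0) = 0
Node 0 (S = 145): V_0 = e^(−0.005)·[0.4195·22.4973 + 0.5805·0.0000] = 9.3897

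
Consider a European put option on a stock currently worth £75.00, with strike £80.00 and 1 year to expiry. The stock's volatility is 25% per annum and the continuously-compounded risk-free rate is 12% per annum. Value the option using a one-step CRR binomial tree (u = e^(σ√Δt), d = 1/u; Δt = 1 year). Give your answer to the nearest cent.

CRR parameters: u = e^(σ√Δt) = e^(0.25·√1) = 1.2840, d = 1/u = 0.7788
Per-period rate: rΔt = 0.12·1 = 0.12, so R = e^0.12 = 1.1275
Risk-neutral probability p = (e^0.12 − 0.7788)/(1.2840 − 0.7788) = 0.3487/0.5052 = 0.6902
Terminal stock prices: S_u = 96.3, S_d = 58.41
Terminal payoffs (K − S): max(-16.3, 0) = 0, max(21.59, 0) = 21.59
Node 0 (S = 75): V_0 = e^(−0.12)·[0.6902·0.0000 + 0.3098·21.5899] = 5.9326

£5.93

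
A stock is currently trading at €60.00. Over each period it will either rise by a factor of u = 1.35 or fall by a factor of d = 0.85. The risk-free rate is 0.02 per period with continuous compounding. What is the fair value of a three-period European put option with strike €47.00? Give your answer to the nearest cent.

Risk-neutral probability p = (e^0.02 − 0.85)/(1.35 − 0.85) = 0.1702/0.5000 = 0.3404
Terminal stock prices: S_uuu = 147.6, S_uud = 92.95, S_udd = 58.52, S_ddd = 36.85
Terminal payoffs (K − S): max(-100.6, 0) = 0, max(-45.95, 0) = 0, max(-11.52, 0) = 0, max(10.15, 0) = 10.15
Node uu (S = 109.4): V_uu = e^(−0.02)·[0.3404·0.0000 + 0.6596·0.0000] = 0.0000
Node ud (S = 68.85): V_ud = e^(−0.02)·[0.3404·0.0000 + 0.6596·0.0000] = 0.0000
Node dd (S = 43.35): V_dd = e^(−0.02)·[0.3404·0.0000 + 0.6596·10.1525] = 6.5640
Node u (S = 81): V_u = e^(−0.02)·[0.3404·0.0000 + 0.6596·0.0000] = 0.0000
Node d (S = 51): V_d = e^(−0.02)·[0.3404·0.0000 + 0.6596·6.5640] = 4.2438
Node 0 (S = 60): V_0 = e^(−0.02)·[0.3404·0.0000 + 0.6596·4.2438] = 2.7438

€2.74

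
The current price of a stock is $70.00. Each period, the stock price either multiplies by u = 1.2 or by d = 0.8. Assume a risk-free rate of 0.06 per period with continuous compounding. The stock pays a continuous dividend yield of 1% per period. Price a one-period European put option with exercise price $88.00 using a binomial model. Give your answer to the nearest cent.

$13.57

Per-period risk-free factor R = e^0.06 = 1.0618; dividend-adjusted growth = e^(0.06−0.01) = 1.0513.
Risk-neutral probability p = (1.0513 − 0.8)/(1.2 − 0.8) = 0.2513/0.4000 = 0.6282
Terminal stock prices: S_u = 84, S_d = 56
Terminal payoffs (K − S): max(4, 0) = 4, max(32, 0) = 32
Node 0 (S = 70): V_0 = e^(−0.06)·[0.6282·4.0000 + 0.3718·32.0000] = 13.5718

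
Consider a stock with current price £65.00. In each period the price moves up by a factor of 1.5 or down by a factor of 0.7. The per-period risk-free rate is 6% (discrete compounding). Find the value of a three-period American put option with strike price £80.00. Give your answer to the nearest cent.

Risk-neutral probability p = (1 + 0.06 − 0.7)/(1.5 − 0.7) = 0.3600/0.8000 = 0.4500
Terminal stock prices: S_uuu = 219.4, S_uud = 102.4, S_udd = 47.77, S_ddd = 22.29
Terminal payoffs (K − S): max(-139.4, 0) = 0, max(-22.38, 0) = 0, max(32.23, 0) = 32.23, max(57.71, 0) = 57.71
Node uu (S = 146.2): continuation = 1/1.06·[0.4500·0.0000 + 0.5500·0.0000] = 0.0000; exercise value = 0.0000 ≤ continuation, so V_uu = 0.0000
Node ud (S = 68.25): continuation = 1/1.06·[0.4500·0.0000 + 0.5500·32.2250] = 16.7205; exercise value = 11.7500 ≤ continuation, so V_ud = 16.7205
Node dd (S = 31.85): continuation = 1/1.06·[0.4500·32.2250 + 0.5500·57.7050] = 43.6217; exercise value = 48.1500 > continuation, so V_dd = 48.1500 (exercise)
Node u (S = 97.5): continuation = 1/1.06·[0.4500·0.0000 + 0.5500·16.7205] = 8.6757; exercise value = 0.0000 ≤ continuation, so V_u = 8.6757
Node d (S = 45.5): continuation = 1/1.06·[0.4500·16.7205 + 0.5500·48.1500] = 32.0818; exercise value = 34.5000 > continuation, so V_d = 34.5000 (exercise)
Node 0 (S = 65): continuation = 1/1.06·[0.4500·8.6757 + 0.5500·34.5000] = 21.5840; exercise value = 15.0000 ≤ continuation, so V_0 = 21.5840

£21.58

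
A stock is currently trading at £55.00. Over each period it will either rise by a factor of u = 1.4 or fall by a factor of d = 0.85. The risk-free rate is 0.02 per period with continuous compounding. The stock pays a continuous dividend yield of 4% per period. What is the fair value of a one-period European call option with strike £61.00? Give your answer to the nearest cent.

£3.71

Per-period risk-free factor R = e^0.02 = 1.0202; dividend-adjusted growth = e^(0.02−0.04) = 0.9802.
Risk-neutral probability p = (0.9802 − 0.85)/(1.4 − 0.85) = 0.1302/0.5500 = 0.2367
Terminal stock prices: S_u = 77, S_d = 46.75
Terminal payoffs (S − K): max(16, 0) = 16, max(-14.25, 0) = 0
Node 0 (S = 55): V_0 = e^(−0.02)·[0.2367·16.0000 + 0.7633·0.0000] = 3.7126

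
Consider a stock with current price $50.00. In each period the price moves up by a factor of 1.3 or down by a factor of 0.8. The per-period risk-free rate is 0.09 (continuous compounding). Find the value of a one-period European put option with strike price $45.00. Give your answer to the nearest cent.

$1.88

Risk-neutral probability p = (e^0.09 − 0.8)/(1.3 − 0.8) = 0.2942/0.5000 = 0.5883
Terminal stock prices: S_u = 65, S_d = 40
Terminal payoffs (K − S): max(-20, 0) = 0, max(5, 0) = 5
Node 0 (S = 50): V_0 = e^(−0.09)·[0.5883·0.0000 + 0.4117·5.0000] = 1.8811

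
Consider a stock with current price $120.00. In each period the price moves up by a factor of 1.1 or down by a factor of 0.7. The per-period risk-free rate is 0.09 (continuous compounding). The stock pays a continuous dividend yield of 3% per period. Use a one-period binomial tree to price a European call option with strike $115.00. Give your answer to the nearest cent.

Per-period risk-free factor R = e^0.09 = 1.0942; dividend-adjusted growth = e^(0.09−0.03) = 1.0618.
Risk-neutral probability p = (1.0618 − 0.7)/(1.1 − 0.7) = 0.3618/0.4000 = 0.9046
Terminal stock prices: S_u = 132, S_d = 84
Terminal payoffs (S − K): max(17, 0) = 17, max(-31, 0) = 0
Node 0 (S = 120): V_0 = e^(−0.09)·[0.9046·17.0000 + 0.0954·0.0000] = 14.0545

$14.05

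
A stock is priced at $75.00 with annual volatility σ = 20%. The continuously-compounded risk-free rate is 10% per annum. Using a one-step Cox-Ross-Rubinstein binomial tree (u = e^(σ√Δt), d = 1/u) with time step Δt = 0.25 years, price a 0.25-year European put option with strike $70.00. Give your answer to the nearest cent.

CRR parameters: u = e^(σ√Δt) = e^(0.2·√0.25) = 1.1052, d = 1/u = 0.9048
Per-period rate: rΔt = 0.1·0.25 = 0.025, so R = e^0.025 = 1.0253
Risk-neutral probability p = (e^0.025 − 0.9048)/(1.1052 − 0.9048) = 0.1205/0.2003 = 0.6014
Terminal stock prices: S_u = 82.89, S_d = 67.86
Terminal payoffs (K − S): max(-12.89, 0) = 0, max(2.137, 0) = 2.137
Node 0 (S = 75): V_0 = e^(−0.025)·[0.6014·0.0000 + 0.3986·2.1372] = 0.8309

$0.83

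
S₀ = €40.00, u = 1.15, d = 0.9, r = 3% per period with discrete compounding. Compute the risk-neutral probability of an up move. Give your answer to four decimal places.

Risk-neutral probability p = (1 + 0.03 − 0.9)/(1.15 − 0.9) = 0.1300/0.2500 = 0.5200

p = 0.5200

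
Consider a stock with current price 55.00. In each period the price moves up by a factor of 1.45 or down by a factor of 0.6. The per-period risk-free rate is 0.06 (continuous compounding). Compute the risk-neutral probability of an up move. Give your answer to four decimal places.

Risk-neutral probability p = (e^0.06 − 0.6)/(1.45 − 0.6) = 0.4618/0.8500 = 0.5433

p = 0.5433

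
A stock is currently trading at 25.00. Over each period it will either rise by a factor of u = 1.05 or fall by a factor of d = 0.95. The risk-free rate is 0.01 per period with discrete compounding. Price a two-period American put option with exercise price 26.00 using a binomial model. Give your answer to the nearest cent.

1.14

Risk-neutral probability p = (1 + 0.01 − 0.95)/(1.05 − 0.95) = 0.0600/0.1000 = 0.6000
Terminal stock prices: S_uu = 27.56, S_ud = 24.94, S_dd = 22.56
Terminal payoffs (K − S): max(-1.562, 0) = 0, max(1.062, 0) = 1.062, max(3.438, 0) = 3.438
Node u (S = 26.25): continuation = 1/1.01·[0.6000·0.0000 + 0.4000·1.0625] = 0.4208; exercise value = 0.0000 ≤ continuation, so V_u = 0.4208
Node d (S = 23.75): continuation = 1/1.01·[0.6000·1.0625 + 0.4000·3.4375] = 1.9926; exercise value = 2.2500 > continuation, so V_d = 2.2500 (exercise)
Node 0 (S = 25): continuation = 1/1.01·[0.6000·0.4208 + 0.4000·2.2500] = 1.1411; exercise value = 1.0000 ≤ continuation, so V_0 = 1.1411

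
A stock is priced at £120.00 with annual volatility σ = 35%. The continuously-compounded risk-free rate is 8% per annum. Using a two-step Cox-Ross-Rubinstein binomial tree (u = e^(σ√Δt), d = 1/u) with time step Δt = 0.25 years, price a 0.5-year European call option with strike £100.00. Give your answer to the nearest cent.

CRR parameters: u = e^(σ√Δt) = e^(0.35·√0.25) = 1.1912, d = 1/u = 0.8395
Per-period rate: rΔt = 0.08·0.25 = 0.02, so R = e^0.02 = 1.0202
Risk-neutral probability p = (e^0.02 − 0.8395)/(1.1912 − 0.8395) = 0.1807/0.3518 = 0.5138
Terminal stock prices: S_uu = 170.3, S_ud = 120, S_dd = 84.56
Terminal payoffs (S − K): max(70.29, 0) = 70.29, max(20, 0) = 20, max(-15.44, 0) = 0
Node u (S = 142.9): V_u = e^(−0.02)·[0.5138·70.2881 + 0.4862·20.0000] = 44.9297
Node d (S = 100.7): V_d = e^(−0.02)·[0.5138·20.0000 + 0.4862·0.0000] = 10.0722
Node 0 (S = 120): V_0 = e^(−0.02)·[0.5138·44.9297 + 0.4862·10.0722] = 27.4274

£27.43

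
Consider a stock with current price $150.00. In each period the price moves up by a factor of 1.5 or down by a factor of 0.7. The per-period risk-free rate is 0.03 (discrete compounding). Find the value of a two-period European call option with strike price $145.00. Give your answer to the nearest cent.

$36.59

Risk-neutral probability p = (1 + 0.03 − 0.7)/(1.5 − 0.7) = 0.3300/0.8000 = 0.4125
Terminal stock prices: S_uu = 337.5, S_ud = 157.5, S_dd = 73.5
Terminal payoffs (S − K): max(192.5, 0) = 192.5, max(12.5, 0) = 12.5, max(-71.5, 0) = 0
Node u (S = 225): V_u = 1/1.03·[0.4125·192.5000 + 0.5875·12.5000] = 84.2233
Node d (S = 105): V_d = 1/1.03·[0.4125·12.5000 + 0.5875·0.0000] = 5.0061
Node 0 (S = 150): V_0 = 1/1.03·[0.4125·84.2233 + 0.5875·5.0061] = 36.5856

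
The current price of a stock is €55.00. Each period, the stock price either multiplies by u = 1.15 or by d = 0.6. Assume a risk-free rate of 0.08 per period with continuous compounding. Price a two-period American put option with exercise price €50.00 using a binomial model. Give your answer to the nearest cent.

Risk-neutral probability p = (e^0.08 − 0.6)/(1.15 − 0.6) = 0.4833/0.5500 = 0.8787
Terminal stock prices: S_uu = 72.74, S_ud = 37.95, S_dd = 19.8
Terminal payoffs (K − S): max(-22.74, 0) = 0, max(12.05, 0) = 12.05, max(30.2, 0) = 30.2
Node u (S = 63.25): continuation = e^(−0.08)·[0.8787·0.0000 + 0.1213·12.0500] = 1.3492; exercise value = 0.0000 ≤ continuation, so V_u = 1.3492
Node d (S = 33): continuation = e^(−0.08)·[0.8787·12.0500 + 0.1213·30.2000] = 13.1558; exercise value = 17.0000 > continuation, so V_d = 17.0000 (exercise)
Node 0 (S = 55): continuation = e^(−0.08)·[0.8787·1.3492 + 0.1213·17.0000] = 2.9979; exercise value = 0.0000 ≤ continuation, so V_0 = 2.9979

€3.00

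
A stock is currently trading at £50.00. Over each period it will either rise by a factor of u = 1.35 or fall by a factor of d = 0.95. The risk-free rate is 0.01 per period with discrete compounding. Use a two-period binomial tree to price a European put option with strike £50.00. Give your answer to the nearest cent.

£3.45

Risk-neutral probability p = (1 + 0.01 − 0.95)/(1.35 − 0.95) = 0.0600/0.4000 = 0.1500
Terminal stock prices: S_uu = 91.13, S_ud = 64.12, S_dd = 45.12
Terminal payoffs (K − S): max(-41.13, 0) = 0, max(-14.12, 0) = 0, max(4.875, 0) = 4.875
Node u (S = 67.5): V_u = 1/1.01·[0.1500·0.0000 + 0.8500·0.0000] = 0.0000
Node d (S = 47.5): V_d = 1/1.01·[0.1500·0.0000 + 0.8500·4.8750] = 4.1027
Node 0 (S = 50): V_0 = 1/1.01·[0.1500·0.0000 + 0.8500·4.1027] = 3.4528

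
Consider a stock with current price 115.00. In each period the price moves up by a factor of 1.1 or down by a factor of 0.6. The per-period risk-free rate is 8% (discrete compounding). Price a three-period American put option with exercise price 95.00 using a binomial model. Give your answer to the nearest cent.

Risk-neutral probability p = (1 + 0.08 − 0.6)/(1.1 − 0.6) = 0.4800/0.5000 = 0.9600
Terminal stock prices: S_uuu = 153.1, S_uud = 83.49, S_udd = 45.54, S_ddd = 24.84
Terminal payoffs (K − S): max(-58.07, 0) = 0, max(11.51, 0) = 11.51, max(49.46, 0) = 49.46, max(70.16, 0) = 70.16
Node uu (S = 139.2): continuation = 1/1.08·[0.9600·0.0000 + 0.0400·11.5100] = 0.4263; exercise value = 0.0000 ≤ continuation, so V_uu = 0.4263
Node ud (S = 75.9): continuation = 1/1.08·[0.9600·11.5100 + 0.0400·49.4600] = 12.0630; exercise value = 19.1000 > continuation, so V_ud = 19.1000 (exercise)
Node dd (S = 41.4): continuation = 1/1.08·[0.9600·49.4600 + 0.0400·70.1600] = 46.5630; exercise value = 53.6000 > continuation, so V_dd = 53.6000 (exercise)
Node u (S = 126.5): continuation = 1/1.08·[0.9600·0.4263 + 0.0400·19.1000] = 1.0863; exercise value = 0.0000 ≤ continuation, so V_u = 1.0863
Node d (S = 69): continuation = 1/1.08·[0.9600·19.1000 + 0.0400·53.6000] = 18.9630; exercise value = 26.0000 > continuation, so V_d = 26.0000 (exercise)
Node 0 (S = 115): continuation = 1/1.08·[0.9600·1.0863 + 0.0400·26.0000] = 1.9286; exercise value = 0.0000 ≤ continuation, so V_0 = 1.9286

1.93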